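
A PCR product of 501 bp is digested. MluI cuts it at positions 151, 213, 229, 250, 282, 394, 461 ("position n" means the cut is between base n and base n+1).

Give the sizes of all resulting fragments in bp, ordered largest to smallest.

151, 112, 67, 62, 40, 32, 21, 16 bp

Linear molecule, 7 cuts → 8 fragments:
  151 − 0 = 151 bp
  213 − 151 = 62 bp
  229 − 213 = 16 bp
  250 − 229 = 21 bp
  282 − 250 = 32 bp
  394 − 282 = 112 bp
  461 − 394 = 67 bp
  501 − 461 = 40 bp
Sorted largest to smallest: 151, 112, 67, 62, 40, 32, 21, 16 bp.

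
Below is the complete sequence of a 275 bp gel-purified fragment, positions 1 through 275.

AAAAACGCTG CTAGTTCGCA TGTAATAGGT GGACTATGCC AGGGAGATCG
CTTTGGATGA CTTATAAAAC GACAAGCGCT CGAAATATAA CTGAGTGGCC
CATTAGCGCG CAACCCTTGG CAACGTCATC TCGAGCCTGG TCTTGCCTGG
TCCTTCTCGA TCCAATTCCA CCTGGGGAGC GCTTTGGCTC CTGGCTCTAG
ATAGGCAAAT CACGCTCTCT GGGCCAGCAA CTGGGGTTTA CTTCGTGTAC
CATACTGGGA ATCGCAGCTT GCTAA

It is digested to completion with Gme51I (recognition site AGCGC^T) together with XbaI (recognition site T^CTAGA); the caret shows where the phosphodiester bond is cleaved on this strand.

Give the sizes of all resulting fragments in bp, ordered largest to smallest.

Gme51I sites (AGCGCT) start at positions 75, 178.
Gme51I cuts after base 5 of each site (before the last base), so after positions 79, 182.
The XbaI site (TCTAGA) starts at position 196.
XbaI cuts after the first base of each site, so after position 196.
Combined cut positions: 79, 182, 196.
Linear molecule, 3 cuts → 4 fragments:
  1–79 → 79 bp
  80–182 → 103 bp
  183–196 → 14 bp
  197–275 → 79 bp
Sorted largest to smallest: 103, 79, 79, 14 bp.

103, 79, 79, 14 bp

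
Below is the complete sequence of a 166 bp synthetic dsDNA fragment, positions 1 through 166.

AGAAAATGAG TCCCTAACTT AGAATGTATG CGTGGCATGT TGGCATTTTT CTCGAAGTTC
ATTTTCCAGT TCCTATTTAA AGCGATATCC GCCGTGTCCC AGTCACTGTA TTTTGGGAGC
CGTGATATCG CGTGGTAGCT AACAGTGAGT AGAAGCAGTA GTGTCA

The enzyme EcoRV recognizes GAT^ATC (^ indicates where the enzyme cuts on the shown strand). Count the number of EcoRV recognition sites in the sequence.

2

GATATC occurs starting at positions 84, 124.
EcoRV cuts at 2 sites.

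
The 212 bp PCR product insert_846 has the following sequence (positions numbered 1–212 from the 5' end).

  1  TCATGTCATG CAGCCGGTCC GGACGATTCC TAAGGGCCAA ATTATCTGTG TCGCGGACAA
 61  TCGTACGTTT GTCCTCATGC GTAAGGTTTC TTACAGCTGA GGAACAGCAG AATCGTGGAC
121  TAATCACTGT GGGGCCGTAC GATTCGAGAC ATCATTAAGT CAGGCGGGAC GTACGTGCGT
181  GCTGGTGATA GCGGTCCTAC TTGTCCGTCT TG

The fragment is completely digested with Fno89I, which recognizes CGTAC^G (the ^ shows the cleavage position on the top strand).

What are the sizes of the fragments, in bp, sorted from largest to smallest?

Fno89I sites (CGTACG) start at positions 62, 136, 170.
Fno89I cuts after base 5 of each site (before the last base), so after positions 66, 140, 174.
Linear molecule, 3 cuts → 4 fragments:
  1–66 → 66 bp
  67–140 → 74 bp
  141–174 → 34 bp
  175–212 → 38 bp
Sorted largest to smallest: 74, 66, 38, 34 bp.

74, 66, 38, 34 bp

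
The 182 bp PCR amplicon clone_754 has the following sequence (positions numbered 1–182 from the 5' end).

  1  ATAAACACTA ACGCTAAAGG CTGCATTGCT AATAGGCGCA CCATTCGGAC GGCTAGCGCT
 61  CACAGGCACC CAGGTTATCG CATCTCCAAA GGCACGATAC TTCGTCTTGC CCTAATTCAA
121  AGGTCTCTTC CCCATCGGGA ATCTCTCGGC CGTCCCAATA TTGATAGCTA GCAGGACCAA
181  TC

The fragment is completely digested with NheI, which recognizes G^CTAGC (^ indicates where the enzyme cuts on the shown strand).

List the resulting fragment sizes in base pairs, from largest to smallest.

115, 52, 15 bp

NheI sites (GCTAGC) start at positions 52, 167.
NheI cuts after the first base of each site, so after positions 52, 167.
Linear molecule, 2 cuts → 3 fragments:
  1–52 → 52 bp
  53–167 → 115 bp
  168–182 → 15 bp
Sorted largest to smallest: 115, 52, 15 bp.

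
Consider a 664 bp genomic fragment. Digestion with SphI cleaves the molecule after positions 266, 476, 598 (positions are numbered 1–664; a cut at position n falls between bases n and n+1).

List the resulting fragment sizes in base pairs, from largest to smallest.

266, 210, 122, 66 bp

Linear molecule, 3 cuts → 4 fragments:
  266 − 0 = 266 bp
  476 − 266 = 210 bp
  598 − 476 = 122 bp
  664 − 598 = 66 bp
Sorted largest to smallest: 266, 210, 122, 66 bp.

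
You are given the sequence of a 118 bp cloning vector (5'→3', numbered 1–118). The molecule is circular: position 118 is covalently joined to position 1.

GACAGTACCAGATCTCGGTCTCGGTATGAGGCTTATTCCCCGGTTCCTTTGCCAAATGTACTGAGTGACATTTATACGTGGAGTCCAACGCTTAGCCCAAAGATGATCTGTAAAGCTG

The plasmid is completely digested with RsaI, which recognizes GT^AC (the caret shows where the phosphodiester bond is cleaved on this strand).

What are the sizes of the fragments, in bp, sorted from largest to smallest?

65, 53 bp

RsaI sites (GTAC) start at positions 5, 58.
RsaI cuts after base 2 of each site, so after positions 6, 59.
Circular molecule, 2 cuts → 2 fragments:
  7–59 → 53 bp
  60–118 then 1–6 → 59 + 6 = 65 bp
Sorted largest to smallest: 65, 53 bp.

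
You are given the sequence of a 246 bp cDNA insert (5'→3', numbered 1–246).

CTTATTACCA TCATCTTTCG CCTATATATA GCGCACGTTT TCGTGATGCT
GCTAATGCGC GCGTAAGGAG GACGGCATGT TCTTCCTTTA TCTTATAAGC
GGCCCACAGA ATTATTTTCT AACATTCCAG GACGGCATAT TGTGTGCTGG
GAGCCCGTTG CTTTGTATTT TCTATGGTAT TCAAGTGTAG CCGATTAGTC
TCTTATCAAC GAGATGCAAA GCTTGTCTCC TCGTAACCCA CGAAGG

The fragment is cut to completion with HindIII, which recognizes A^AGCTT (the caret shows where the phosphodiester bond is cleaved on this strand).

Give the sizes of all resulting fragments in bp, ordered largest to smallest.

The HindIII site (AAGCTT) starts at position 219.
HindIII cuts after the first base of each site, so after position 219.
Linear molecule, 1 cut → 2 fragments:
  1–219 → 219 bp
  220–246 → 27 bp
Sorted largest to smallest: 219, 27 bp.

219, 27 bp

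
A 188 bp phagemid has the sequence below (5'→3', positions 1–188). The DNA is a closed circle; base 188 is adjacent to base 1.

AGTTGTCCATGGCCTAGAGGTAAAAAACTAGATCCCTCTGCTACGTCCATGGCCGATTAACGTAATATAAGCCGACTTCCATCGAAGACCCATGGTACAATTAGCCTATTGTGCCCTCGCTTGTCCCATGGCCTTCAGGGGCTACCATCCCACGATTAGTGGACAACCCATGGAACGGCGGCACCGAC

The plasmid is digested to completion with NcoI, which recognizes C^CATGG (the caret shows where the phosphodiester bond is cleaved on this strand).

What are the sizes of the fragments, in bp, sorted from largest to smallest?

43, 42, 40, 36, 27 bp

NcoI sites (CCATGG) start at positions 7, 47, 90, 126, 168.
NcoI cuts after the first base of each site, so after positions 7, 47, 90, 126, 168.
Circular molecule, 5 cuts → 5 fragments:
  8–47 → 40 bp
  48–90 → 43 bp
  91–126 → 36 bp
  127–168 → 42 bp
  169–188 then 1–7 → 20 + 7 = 27 bp
Sorted largest to smallest: 43, 42, 40, 36, 27 bp.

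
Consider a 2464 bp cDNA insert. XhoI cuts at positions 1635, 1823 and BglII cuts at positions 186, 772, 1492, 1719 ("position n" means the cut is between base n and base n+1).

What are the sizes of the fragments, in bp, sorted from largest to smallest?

Combined cut positions (sorted): 186, 772, 1492, 1635, 1719, 1823.
Linear molecule, 6 cuts → 7 fragments:
  186 − 0 = 186 bp
  772 − 186 = 586 bp
  1492 − 772 = 720 bp
  1635 − 1492 = 143 bp
  1719 − 1635 = 84 bp
  1823 − 1719 = 104 bp
  2464 − 1823 = 641 bp
Sorted largest to smallest: 720, 641, 586, 186, 143, 104, 84 bp.

720, 641, 586, 186, 143, 104, 84 bp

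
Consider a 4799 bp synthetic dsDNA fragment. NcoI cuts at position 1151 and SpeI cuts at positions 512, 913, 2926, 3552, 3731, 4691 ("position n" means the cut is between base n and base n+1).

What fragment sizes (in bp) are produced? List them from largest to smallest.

Combined cut positions (sorted): 512, 913, 1151, 2926, 3552, 3731, 4691.
Linear molecule, 7 cuts → 8 fragments:
  512 − 0 = 512 bp
  913 − 512 = 401 bp
  1151 − 913 = 238 bp
  2926 − 1151 = 1775 bp
  3552 − 2926 = 626 bp
  3731 − 3552 = 179 bp
  4691 − 3731 = 960 bp
  4799 − 4691 = 108 bp
Sorted largest to smallest: 1775, 960, 626, 512, 401, 238, 179, 108 bp.

1775, 960, 626, 512, 401, 238, 179, 108 bp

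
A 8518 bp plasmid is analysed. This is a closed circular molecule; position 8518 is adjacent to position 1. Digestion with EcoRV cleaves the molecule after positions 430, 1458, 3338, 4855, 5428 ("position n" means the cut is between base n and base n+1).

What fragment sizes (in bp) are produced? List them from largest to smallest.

Circular molecule, 5 cuts → 5 fragments:
  1458 − 430 = 1028 bp
  3338 − 1458 = 1880 bp
  4855 − 3338 = 1517 bp
  5428 − 4855 = 573 bp
  wrap: 8518 − 5428 + 430 = 3520 bp
Sorted largest to smallest: 3520, 1880, 1517, 1028, 573 bp.

3520, 1880, 1517, 1028, 573 bp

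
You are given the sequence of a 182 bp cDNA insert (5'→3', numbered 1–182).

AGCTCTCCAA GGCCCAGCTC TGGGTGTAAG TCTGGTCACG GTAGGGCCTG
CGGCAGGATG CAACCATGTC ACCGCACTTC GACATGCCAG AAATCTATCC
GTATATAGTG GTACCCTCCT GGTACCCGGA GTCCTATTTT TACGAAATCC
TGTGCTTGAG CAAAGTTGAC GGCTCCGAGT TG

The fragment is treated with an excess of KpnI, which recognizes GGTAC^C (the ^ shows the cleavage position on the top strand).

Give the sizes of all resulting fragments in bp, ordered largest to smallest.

KpnI sites (GGTACC) start at positions 110, 121.
KpnI cuts after base 5 of each site (before the last base), so after positions 114, 125.
Linear molecule, 2 cuts → 3 fragments:
  1–114 → 114 bp
  115–125 → 11 bp
  126–182 → 57 bp
Sorted largest to smallest: 114, 57, 11 bp.

114, 57, 11 bp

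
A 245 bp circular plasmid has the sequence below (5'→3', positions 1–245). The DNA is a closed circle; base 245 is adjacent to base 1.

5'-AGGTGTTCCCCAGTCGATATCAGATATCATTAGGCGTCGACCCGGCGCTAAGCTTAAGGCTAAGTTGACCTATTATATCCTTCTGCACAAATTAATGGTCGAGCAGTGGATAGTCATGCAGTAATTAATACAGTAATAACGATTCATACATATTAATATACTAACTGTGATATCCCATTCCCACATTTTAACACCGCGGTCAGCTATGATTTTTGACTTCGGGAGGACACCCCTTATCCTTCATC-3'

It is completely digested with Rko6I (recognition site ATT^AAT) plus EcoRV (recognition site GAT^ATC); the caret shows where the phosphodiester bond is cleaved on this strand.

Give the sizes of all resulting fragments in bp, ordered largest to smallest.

92, 68, 33, 28, 17, 7 bp

Rko6I sites (ATTAAT) start at positions 91, 124, 152.
Rko6I cuts after base 3 of each site, so after positions 93, 126, 154.
EcoRV sites (GATATC) start at positions 16, 23, 169.
EcoRV cuts after base 3 of each site, so after positions 18, 25, 171.
Combined cut positions: 18, 25, 93, 126, 154, 171.
Circular molecule, 6 cuts → 6 fragments:
  19–25 → 7 bp
  26–93 → 68 bp
  94–126 → 33 bp
  127–154 → 28 bp
  155–171 → 17 bp
  172–245 then 1–18 → 74 + 18 = 92 bp
Sorted largest to smallest: 92, 68, 33, 28, 17, 7 bp.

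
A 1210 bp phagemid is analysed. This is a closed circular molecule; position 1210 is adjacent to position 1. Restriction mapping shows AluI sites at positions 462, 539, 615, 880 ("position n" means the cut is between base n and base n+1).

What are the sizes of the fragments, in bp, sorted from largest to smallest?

792, 265, 77, 76 bp

Circular molecule, 4 cuts → 4 fragments:
  539 − 462 = 77 bp
  615 − 539 = 76 bp
  880 − 615 = 265 bp
  wrap: 1210 − 880 + 462 = 792 bp
Sorted largest to smallest: 792, 265, 77, 76 bp.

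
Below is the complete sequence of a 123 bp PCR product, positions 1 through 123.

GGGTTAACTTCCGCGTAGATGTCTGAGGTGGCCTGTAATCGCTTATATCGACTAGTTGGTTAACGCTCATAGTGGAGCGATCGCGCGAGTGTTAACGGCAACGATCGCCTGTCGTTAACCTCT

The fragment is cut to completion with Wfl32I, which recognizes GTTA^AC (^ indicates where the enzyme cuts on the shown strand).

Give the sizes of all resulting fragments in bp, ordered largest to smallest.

Wfl32I sites (GTTAAC) start at positions 3, 59, 91, 114.
Wfl32I cuts after base 4 of each site, so after positions 6, 62, 94, 117.
Linear molecule, 4 cuts → 5 fragments:
  1–6 → 6 bp
  7–62 → 56 bp
  63–94 → 32 bp
  95–117 → 23 bp
  118–123 → 6 bp
Sorted largest to smallest: 56, 32, 23, 6, 6 bp.

56, 32, 23, 6, 6 bp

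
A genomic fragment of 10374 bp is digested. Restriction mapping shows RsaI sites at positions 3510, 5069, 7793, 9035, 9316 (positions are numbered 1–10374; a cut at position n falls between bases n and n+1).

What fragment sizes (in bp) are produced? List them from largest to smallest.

Linear molecule, 5 cuts → 6 fragments:
  3510 − 0 = 3510 bp
  5069 − 3510 = 1559 bp
  7793 − 5069 = 2724 bp
  9035 − 7793 = 1242 bp
  9316 − 9035 = 281 bp
  10374 − 9316 = 1058 bp
Sorted largest to smallest: 3510, 2724, 1559, 1242, 1058, 281 bp.

3510, 2724, 1559, 1242, 1058, 281 bp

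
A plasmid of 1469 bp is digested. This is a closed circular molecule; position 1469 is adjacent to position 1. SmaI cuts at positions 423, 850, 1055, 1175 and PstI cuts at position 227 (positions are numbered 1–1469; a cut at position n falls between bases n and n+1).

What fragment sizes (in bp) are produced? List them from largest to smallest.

Combined cut positions (sorted): 227, 423, 850, 1055, 1175.
Circular molecule, 5 cuts → 5 fragments:
  423 − 227 = 196 bp
  850 − 423 = 427 bp
  1055 − 850 = 205 bp
  1175 − 1055 = 120 bp
  wrap: 1469 − 1175 + 227 = 521 bp
Sorted largest to smallest: 521, 427, 205, 196, 120 bp.

521, 427, 205, 196, 120 bp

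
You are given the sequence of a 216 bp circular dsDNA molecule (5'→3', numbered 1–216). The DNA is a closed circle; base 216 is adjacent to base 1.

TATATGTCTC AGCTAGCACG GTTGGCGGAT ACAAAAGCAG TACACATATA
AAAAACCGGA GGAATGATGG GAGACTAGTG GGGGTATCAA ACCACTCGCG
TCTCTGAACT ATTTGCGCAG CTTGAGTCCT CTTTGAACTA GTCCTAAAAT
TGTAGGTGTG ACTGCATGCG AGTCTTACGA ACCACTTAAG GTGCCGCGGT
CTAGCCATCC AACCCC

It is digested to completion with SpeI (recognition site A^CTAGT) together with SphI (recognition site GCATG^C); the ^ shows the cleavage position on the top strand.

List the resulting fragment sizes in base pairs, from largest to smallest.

122, 63, 31 bp

SpeI sites (ACTAGT) start at positions 74, 137.
SpeI cuts after the first base of each site, so after positions 74, 137.
The SphI site (GCATGC) starts at position 164.
SphI cuts after base 5 of each site (before the last base), so after position 168.
Combined cut positions: 74, 137, 168.
Circular molecule, 3 cuts → 3 fragments:
  75–137 → 63 bp
  138–168 → 31 bp
  169–216 then 1–74 → 48 + 74 = 122 bp
Sorted largest to smallest: 122, 63, 31 bp.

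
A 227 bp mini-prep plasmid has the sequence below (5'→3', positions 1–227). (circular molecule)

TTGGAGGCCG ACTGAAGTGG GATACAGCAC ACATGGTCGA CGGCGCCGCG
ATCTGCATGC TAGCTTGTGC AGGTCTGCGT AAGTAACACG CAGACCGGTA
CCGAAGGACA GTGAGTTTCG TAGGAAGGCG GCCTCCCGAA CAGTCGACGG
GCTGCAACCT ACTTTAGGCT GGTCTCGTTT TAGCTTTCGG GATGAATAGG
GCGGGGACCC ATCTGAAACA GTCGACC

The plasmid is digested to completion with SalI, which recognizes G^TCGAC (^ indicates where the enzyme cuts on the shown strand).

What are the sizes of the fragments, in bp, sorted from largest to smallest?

107, 78, 42 bp

SalI sites (GTCGAC) start at positions 36, 143, 221.
SalI cuts after the first base of each site, so after positions 36, 143, 221.
Circular molecule, 3 cuts → 3 fragments:
  37–143 → 107 bp
  144–221 → 78 bp
  222–227 then 1–36 → 6 + 36 = 42 bp
Sorted largest to smallest: 107, 78, 42 bp.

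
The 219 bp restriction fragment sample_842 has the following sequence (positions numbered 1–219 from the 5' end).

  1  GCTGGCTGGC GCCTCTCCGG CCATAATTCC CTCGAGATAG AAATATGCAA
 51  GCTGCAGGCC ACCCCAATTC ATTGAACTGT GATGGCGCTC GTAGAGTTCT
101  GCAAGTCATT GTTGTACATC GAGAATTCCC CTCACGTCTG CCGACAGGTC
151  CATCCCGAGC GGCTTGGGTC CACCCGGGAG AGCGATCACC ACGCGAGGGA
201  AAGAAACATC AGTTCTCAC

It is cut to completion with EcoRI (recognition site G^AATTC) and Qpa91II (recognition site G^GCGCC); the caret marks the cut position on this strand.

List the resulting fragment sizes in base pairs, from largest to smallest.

115, 96, 8 bp

The EcoRI site (GAATTC) starts at position 123.
EcoRI cuts after the first base of each site, so after position 123.
The Qpa91II site (GGCGCC) starts at position 8.
Qpa91II cuts after the first base of each site, so after position 8.
Combined cut positions: 8, 123.
Linear molecule, 2 cuts → 3 fragments:
  1–8 → 8 bp
  9–123 → 115 bp
  124–219 → 96 bp
Sorted largest to smallest: 115, 96, 8 bp.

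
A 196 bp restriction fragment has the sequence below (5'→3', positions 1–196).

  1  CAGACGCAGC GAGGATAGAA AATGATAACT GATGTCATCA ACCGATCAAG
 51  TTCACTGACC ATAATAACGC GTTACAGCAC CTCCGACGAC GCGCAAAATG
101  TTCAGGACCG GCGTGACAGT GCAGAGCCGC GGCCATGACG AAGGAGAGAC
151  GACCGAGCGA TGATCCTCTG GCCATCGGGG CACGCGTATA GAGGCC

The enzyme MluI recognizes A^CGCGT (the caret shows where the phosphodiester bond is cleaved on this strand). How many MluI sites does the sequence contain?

2

ACGCGT occurs starting at positions 67, 182.
MluI cuts at 2 sites.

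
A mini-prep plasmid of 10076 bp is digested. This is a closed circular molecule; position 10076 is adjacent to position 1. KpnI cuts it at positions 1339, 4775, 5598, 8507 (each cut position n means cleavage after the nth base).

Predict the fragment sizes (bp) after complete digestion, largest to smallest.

3436, 2909, 2908, 823 bp

Circular molecule, 4 cuts → 4 fragments:
  4775 − 1339 = 3436 bp
  5598 − 4775 = 823 bp
  8507 − 5598 = 2909 bp
  wrap: 10076 − 8507 + 1339 = 2908 bp
Sorted largest to smallest: 3436, 2909, 2908, 823 bp.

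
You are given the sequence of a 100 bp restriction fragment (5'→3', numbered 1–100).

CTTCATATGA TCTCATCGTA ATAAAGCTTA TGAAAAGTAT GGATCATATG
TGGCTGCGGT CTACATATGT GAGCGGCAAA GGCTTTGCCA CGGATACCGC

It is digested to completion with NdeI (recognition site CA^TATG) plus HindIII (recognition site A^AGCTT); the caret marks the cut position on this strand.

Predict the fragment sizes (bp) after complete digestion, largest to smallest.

35, 22, 19, 19, 5 bp

NdeI sites (CATATG) start at positions 4, 45, 64.
NdeI cuts after base 2 of each site, so after positions 5, 46, 65.
The HindIII site (AAGCTT) starts at position 24.
HindIII cuts after the first base of each site, so after position 24.
Combined cut positions: 5, 24, 46, 65.
Linear molecule, 4 cuts → 5 fragments:
  1–5 → 5 bp
  6–24 → 19 bp
  25–46 → 22 bp
  47–65 → 19 bp
  66–100 → 35 bp
Sorted largest to smallest: 35, 22, 19, 19, 5 bp.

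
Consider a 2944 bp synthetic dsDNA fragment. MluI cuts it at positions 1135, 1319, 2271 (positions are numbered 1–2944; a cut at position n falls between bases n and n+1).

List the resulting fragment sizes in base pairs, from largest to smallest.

Linear molecule, 3 cuts → 4 fragments:
  1135 − 0 = 1135 bp
  1319 − 1135 = 184 bp
  2271 − 1319 = 952 bp
  2944 − 2271 = 673 bp
Sorted largest to smallest: 1135, 952, 673, 184 bp.

1135, 952, 673, 184 bp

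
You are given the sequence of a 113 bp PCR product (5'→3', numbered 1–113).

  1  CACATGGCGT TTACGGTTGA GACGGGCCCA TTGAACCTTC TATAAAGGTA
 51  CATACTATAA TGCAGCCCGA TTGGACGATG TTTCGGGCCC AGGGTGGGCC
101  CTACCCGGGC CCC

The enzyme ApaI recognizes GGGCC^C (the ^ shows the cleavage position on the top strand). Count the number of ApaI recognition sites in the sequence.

4

GGGCCC occurs starting at positions 24, 85, 96, 107.
ApaI cuts at 4 sites.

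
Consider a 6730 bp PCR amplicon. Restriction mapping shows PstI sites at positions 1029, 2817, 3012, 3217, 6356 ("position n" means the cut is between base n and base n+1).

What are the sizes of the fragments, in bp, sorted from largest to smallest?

Linear molecule, 5 cuts → 6 fragments:
  1029 − 0 = 1029 bp
  2817 − 1029 = 1788 bp
  3012 − 2817 = 195 bp
  3217 − 3012 = 205 bp
  6356 − 3217 = 3139 bp
  6730 − 6356 = 374 bp
Sorted largest to smallest: 3139, 1788, 1029, 374, 205, 195 bp.

3139, 1788, 1029, 374, 205, 195 bp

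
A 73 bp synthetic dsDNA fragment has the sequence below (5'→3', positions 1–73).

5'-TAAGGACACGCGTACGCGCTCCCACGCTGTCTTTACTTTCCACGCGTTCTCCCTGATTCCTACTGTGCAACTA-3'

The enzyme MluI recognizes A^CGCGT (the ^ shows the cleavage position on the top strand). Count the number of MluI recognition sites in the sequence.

2

ACGCGT occurs starting at positions 8, 42.
MluI cuts at 2 sites.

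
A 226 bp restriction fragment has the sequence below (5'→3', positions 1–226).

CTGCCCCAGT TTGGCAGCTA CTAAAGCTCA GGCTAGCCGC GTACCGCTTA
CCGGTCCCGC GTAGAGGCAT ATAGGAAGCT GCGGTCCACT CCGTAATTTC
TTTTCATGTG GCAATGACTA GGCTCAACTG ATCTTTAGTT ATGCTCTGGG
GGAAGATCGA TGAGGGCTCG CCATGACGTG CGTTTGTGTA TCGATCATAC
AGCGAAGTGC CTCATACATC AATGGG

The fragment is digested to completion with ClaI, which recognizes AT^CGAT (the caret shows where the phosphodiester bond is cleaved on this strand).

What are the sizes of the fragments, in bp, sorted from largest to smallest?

ClaI sites (ATCGAT) start at positions 156, 190.
ClaI cuts after base 2 of each site, so after positions 157, 191.
Linear molecule, 2 cuts → 3 fragments:
  1–157 → 157 bp
  158–191 → 34 bp
  192–226 → 35 bp
Sorted largest to smallest: 157, 35, 34 bp.

157, 35, 34 bp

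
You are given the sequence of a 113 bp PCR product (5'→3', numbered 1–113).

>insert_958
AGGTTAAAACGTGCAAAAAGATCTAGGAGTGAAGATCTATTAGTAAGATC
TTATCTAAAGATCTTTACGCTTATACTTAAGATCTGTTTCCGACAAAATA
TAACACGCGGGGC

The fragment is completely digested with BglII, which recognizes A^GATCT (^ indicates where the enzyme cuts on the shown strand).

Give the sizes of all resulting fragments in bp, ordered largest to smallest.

BglII sites (AGATCT) start at positions 19, 33, 46, 59, 80.
BglII cuts after the first base of each site, so after positions 19, 33, 46, 59, 80.
Linear molecule, 5 cuts → 6 fragments:
  1–19 → 19 bp
  20–33 → 14 bp
  34–46 → 13 bp
  47–59 → 13 bp
  60–80 → 21 bp
  81–113 → 33 bp
Sorted largest to smallest: 33, 21, 19, 14, 13, 13 bp.

33, 21, 19, 14, 13, 13 bp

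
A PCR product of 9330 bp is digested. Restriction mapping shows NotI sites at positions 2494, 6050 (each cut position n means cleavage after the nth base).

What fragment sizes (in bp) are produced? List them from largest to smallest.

3556, 3280, 2494 bp

Linear molecule, 2 cuts → 3 fragments:
  2494 − 0 = 2494 bp
  6050 − 2494 = 3556 bp
  9330 − 6050 = 3280 bp
Sorted largest to smallest: 3556, 3280, 2494 bp.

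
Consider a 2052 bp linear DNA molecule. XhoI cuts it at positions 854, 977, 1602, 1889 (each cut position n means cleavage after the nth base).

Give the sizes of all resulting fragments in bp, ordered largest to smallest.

Linear molecule, 4 cuts → 5 fragments:
  854 − 0 = 854 bp
  977 − 854 = 123 bp
  1602 − 977 = 625 bp
  1889 − 1602 = 287 bp
  2052 − 1889 = 163 bp
Sorted largest to smallest: 854, 625, 287, 163, 123 bp.

854, 625, 287, 163, 123 bp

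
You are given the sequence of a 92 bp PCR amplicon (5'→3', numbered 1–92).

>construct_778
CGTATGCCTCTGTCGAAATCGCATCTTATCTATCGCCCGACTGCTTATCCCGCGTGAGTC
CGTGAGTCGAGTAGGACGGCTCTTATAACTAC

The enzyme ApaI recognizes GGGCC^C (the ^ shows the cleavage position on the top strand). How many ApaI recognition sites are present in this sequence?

0

No occurrence of GGGCCC is present in the sequence.
ApaI does not cut: 0 sites.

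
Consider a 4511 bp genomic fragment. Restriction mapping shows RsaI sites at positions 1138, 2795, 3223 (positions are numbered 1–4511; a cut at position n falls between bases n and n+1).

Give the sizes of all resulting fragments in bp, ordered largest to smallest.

Linear molecule, 3 cuts → 4 fragments:
  1138 − 0 = 1138 bp
  2795 − 1138 = 1657 bp
  3223 − 2795 = 428 bp
  4511 − 3223 = 1288 bp
Sorted largest to smallest: 1657, 1288, 1138, 428 bp.

1657, 1288, 1138, 428 bp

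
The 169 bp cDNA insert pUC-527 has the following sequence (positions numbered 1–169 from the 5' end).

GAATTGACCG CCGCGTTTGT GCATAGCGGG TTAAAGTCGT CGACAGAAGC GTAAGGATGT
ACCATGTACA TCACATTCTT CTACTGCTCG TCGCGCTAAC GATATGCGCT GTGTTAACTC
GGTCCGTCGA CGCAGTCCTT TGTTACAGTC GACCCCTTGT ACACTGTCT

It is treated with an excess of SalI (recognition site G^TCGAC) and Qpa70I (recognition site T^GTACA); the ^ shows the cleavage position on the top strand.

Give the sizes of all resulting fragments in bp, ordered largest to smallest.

SalI sites (GTCGAC) start at positions 39, 126, 148.
SalI cuts after the first base of each site, so after positions 39, 126, 148.
Qpa70I sites (TGTACA) start at positions 65, 158.
Qpa70I cuts after the first base of each site, so after positions 65, 158.
Combined cut positions: 39, 65, 126, 148, 158.
Linear molecule, 5 cuts → 6 fragments:
  1–39 → 39 bp
  40–65 → 26 bp
  66–126 → 61 bp
  127–148 → 22 bp
  149–158 → 10 bp
  159–169 → 11 bp
Sorted largest to smallest: 61, 39, 26, 22, 11, 10 bp.

61, 39, 26, 22, 11, 10 bp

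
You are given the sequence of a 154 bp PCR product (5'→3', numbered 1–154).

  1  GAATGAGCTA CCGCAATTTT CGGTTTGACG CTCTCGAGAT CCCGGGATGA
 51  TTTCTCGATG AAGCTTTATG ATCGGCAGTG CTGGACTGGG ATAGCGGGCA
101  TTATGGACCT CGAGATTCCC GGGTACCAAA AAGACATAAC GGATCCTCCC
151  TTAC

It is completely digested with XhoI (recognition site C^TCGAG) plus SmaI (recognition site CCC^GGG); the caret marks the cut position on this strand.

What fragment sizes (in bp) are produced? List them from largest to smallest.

66, 34, 33, 11, 10 bp

XhoI sites (CTCGAG) start at positions 33, 109.
XhoI cuts after the first base of each site, so after positions 33, 109.
SmaI sites (CCCGGG) start at positions 41, 118.
SmaI cuts after base 3 of each site, so after positions 43, 120.
Combined cut positions: 33, 43, 109, 120.
Linear molecule, 4 cuts → 5 fragments:
  1–33 → 33 bp
  34–43 → 10 bp
  44–109 → 66 bp
  110–120 → 11 bp
  121–154 → 34 bp
Sorted largest to smallest: 66, 34, 33, 11, 10 bp.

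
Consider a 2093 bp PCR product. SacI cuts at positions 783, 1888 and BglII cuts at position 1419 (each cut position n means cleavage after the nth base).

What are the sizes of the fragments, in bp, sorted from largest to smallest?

Combined cut positions (sorted): 783, 1419, 1888.
Linear molecule, 3 cuts → 4 fragments:
  783 − 0 = 783 bp
  1419 − 783 = 636 bp
  1888 − 1419 = 469 bp
  2093 − 1888 = 205 bp
Sorted largest to smallest: 783, 636, 469, 205 bp.

783, 636, 469, 205 bp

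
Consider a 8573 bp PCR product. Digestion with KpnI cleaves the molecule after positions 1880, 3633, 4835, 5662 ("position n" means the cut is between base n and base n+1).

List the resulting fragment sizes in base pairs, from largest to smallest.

2911, 1880, 1753, 1202, 827 bp

Linear molecule, 4 cuts → 5 fragments:
  1880 − 0 = 1880 bp
  3633 − 1880 = 1753 bp
  4835 − 3633 = 1202 bp
  5662 − 4835 = 827 bp
  8573 − 5662 = 2911 bp
Sorted largest to smallest: 2911, 1880, 1753, 1202, 827 bp.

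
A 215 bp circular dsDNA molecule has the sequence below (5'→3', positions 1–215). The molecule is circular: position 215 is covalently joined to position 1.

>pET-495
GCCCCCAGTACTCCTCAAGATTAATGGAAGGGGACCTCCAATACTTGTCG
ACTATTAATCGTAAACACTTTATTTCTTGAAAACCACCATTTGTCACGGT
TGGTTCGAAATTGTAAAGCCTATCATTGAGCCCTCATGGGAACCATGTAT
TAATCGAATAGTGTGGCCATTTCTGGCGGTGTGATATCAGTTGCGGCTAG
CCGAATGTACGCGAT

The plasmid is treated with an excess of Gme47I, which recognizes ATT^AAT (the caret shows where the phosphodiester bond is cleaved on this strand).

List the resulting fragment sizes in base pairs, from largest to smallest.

95, 86, 34 bp

Gme47I sites (ATTAAT) start at positions 20, 54, 149.
Gme47I cuts after base 3 of each site, so after positions 22, 56, 151.
Circular molecule, 3 cuts → 3 fragments:
  23–56 → 34 bp
  57–151 → 95 bp
  152–215 then 1–22 → 64 + 22 = 86 bp
Sorted largest to smallest: 95, 86, 34 bp.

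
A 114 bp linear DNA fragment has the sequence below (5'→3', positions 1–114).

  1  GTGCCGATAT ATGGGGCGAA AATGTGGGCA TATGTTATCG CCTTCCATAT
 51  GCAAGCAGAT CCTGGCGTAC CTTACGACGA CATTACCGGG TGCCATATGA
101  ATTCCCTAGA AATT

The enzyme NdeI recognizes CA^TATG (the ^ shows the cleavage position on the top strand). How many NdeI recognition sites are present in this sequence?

CATATG occurs starting at positions 29, 46, 94.
NdeI cuts at 3 sites.

3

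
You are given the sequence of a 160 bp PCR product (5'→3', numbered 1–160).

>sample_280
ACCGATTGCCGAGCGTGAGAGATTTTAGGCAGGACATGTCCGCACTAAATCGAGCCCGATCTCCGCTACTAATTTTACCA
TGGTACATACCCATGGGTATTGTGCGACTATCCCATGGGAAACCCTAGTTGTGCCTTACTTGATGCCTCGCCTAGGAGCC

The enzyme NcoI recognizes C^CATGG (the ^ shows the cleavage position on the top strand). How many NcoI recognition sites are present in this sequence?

3

CCATGG occurs starting at positions 78, 91, 113.
NcoI cuts at 3 sites.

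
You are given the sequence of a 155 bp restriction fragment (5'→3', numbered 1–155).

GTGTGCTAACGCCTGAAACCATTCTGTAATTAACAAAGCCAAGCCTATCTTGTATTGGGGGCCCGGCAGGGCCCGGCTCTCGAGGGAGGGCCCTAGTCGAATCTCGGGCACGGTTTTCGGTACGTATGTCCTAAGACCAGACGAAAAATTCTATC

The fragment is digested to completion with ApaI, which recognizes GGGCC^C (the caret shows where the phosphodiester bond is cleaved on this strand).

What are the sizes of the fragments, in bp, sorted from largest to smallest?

63, 63, 19, 10 bp

ApaI sites (GGGCCC) start at positions 59, 69, 88.
ApaI cuts after base 5 of each site (before the last base), so after positions 63, 73, 92.
Linear molecule, 3 cuts → 4 fragments:
  1–63 → 63 bp
  64–73 → 10 bp
  74–92 → 19 bp
  93–155 → 63 bp
Sorted largest to smallest: 63, 63, 19, 10 bp.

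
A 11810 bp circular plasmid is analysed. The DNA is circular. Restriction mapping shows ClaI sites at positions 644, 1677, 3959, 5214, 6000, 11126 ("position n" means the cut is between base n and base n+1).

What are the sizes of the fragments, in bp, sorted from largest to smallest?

Circular molecule, 6 cuts → 6 fragments:
  1677 − 644 = 1033 bp
  3959 − 1677 = 2282 bp
  5214 − 3959 = 1255 bp
  6000 − 5214 = 786 bp
  11126 − 6000 = 5126 bp
  wrap: 11810 − 11126 + 644 = 1328 bp
Sorted largest to smallest: 5126, 2282, 1328, 1255, 1033, 786 bp.

5126, 2282, 1328, 1255, 1033, 786 bp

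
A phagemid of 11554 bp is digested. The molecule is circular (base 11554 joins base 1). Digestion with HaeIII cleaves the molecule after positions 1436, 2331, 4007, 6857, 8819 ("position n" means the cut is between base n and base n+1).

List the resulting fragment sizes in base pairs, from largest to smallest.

Circular molecule, 5 cuts → 5 fragments:
  2331 − 1436 = 895 bp
  4007 − 2331 = 1676 bp
  6857 − 4007 = 2850 bp
  8819 − 6857 = 1962 bp
  wrap: 11554 − 8819 + 1436 = 4171 bp
Sorted largest to smallest: 4171, 2850, 1962, 1676, 895 bp.

4171, 2850, 1962, 1676, 895 bp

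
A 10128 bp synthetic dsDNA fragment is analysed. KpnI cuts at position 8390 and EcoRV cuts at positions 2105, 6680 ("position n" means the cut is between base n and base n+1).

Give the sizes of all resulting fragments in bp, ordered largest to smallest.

4575, 2105, 1738, 1710 bp

Combined cut positions (sorted): 2105, 6680, 8390.
Linear molecule, 3 cuts → 4 fragments:
  2105 − 0 = 2105 bp
  6680 − 2105 = 4575 bp
  8390 − 6680 = 1710 bp
  10128 − 8390 = 1738 bp
Sorted largest to smallest: 4575, 2105, 1738, 1710 bp.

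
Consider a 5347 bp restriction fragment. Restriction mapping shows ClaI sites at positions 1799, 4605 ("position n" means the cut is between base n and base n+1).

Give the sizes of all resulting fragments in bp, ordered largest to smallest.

Linear molecule, 2 cuts → 3 fragments:
  1799 − 0 = 1799 bp
  4605 − 1799 = 2806 bp
  5347 − 4605 = 742 bp
Sorted largest to smallest: 2806, 1799, 742 bp.

2806, 1799, 742 bp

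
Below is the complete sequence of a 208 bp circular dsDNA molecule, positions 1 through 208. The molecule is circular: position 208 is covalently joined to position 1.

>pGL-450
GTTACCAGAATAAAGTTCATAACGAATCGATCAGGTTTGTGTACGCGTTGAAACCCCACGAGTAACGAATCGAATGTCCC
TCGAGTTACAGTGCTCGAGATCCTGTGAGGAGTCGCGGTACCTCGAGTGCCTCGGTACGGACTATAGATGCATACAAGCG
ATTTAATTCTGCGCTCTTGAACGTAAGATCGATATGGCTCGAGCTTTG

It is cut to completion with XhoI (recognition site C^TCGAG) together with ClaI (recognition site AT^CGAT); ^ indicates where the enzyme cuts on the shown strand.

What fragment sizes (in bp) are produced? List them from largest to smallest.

XhoI sites (CTCGAG) start at positions 80, 94, 122, 198.
XhoI cuts after the first base of each site, so after positions 80, 94, 122, 198.
ClaI sites (ATCGAT) start at positions 26, 188.
ClaI cuts after base 2 of each site, so after positions 27, 189.
Combined cut positions: 27, 80, 94, 122, 189, 198.
Circular molecule, 6 cuts → 6 fragments:
  28–80 → 53 bp
  81–94 → 14 bp
  95–122 → 28 bp
  123–189 → 67 bp
  190–198 → 9 bp
  199–208 then 1–27 → 10 + 27 = 37 bp
Sorted largest to smallest: 67, 53, 37, 28, 14, 9 bp.

67, 53, 37, 28, 14, 9 bp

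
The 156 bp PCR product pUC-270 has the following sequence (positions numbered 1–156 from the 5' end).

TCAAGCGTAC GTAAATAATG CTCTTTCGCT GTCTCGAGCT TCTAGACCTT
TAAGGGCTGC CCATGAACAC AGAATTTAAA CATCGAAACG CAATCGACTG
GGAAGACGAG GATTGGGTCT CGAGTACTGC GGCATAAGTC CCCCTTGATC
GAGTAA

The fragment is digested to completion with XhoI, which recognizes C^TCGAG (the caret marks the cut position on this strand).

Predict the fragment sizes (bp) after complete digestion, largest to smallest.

XhoI sites (CTCGAG) start at positions 33, 119.
XhoI cuts after the first base of each site, so after positions 33, 119.
Linear molecule, 2 cuts → 3 fragments:
  1–33 → 33 bp
  34–119 → 86 bp
  120–156 → 37 bp
Sorted largest to smallest: 86, 37, 33 bp.

86, 37, 33 bp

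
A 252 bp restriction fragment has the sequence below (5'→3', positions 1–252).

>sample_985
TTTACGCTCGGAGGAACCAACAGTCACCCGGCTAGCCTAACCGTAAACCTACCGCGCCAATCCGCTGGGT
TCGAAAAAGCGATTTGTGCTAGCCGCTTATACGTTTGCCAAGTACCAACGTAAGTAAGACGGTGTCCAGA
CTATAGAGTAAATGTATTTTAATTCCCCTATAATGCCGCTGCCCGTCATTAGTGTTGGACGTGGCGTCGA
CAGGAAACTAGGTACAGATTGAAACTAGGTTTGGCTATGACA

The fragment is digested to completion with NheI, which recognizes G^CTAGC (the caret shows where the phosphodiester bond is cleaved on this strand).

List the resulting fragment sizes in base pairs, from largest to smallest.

164, 57, 31 bp

NheI sites (GCTAGC) start at positions 31, 88.
NheI cuts after the first base of each site, so after positions 31, 88.
Linear molecule, 2 cuts → 3 fragments:
  1–31 → 31 bp
  32–88 → 57 bp
  89–252 → 164 bp
Sorted largest to smallest: 164, 57, 31 bp.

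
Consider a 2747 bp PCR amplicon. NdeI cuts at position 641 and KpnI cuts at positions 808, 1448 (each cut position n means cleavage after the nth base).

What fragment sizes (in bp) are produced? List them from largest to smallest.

1299, 641, 640, 167 bp

Combined cut positions (sorted): 641, 808, 1448.
Linear molecule, 3 cuts → 4 fragments:
  641 − 0 = 641 bp
  808 − 641 = 167 bp
  1448 − 808 = 640 bp
  2747 − 1448 = 1299 bp
Sorted largest to smallest: 1299, 641, 640, 167 bp.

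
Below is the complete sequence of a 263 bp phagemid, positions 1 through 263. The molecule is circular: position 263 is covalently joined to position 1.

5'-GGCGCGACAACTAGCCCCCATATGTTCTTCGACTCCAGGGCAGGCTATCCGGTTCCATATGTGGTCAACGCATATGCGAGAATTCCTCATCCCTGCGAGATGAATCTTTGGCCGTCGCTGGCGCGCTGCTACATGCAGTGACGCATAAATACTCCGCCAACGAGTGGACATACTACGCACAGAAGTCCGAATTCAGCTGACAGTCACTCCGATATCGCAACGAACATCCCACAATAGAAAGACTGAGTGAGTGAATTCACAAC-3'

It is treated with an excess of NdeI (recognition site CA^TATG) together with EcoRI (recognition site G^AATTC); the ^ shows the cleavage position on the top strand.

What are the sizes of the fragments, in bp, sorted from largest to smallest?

NdeI sites (CATATG) start at positions 19, 56, 71.
NdeI cuts after base 2 of each site, so after positions 20, 57, 72.
EcoRI sites (GAATTC) start at positions 80, 189, 253.
EcoRI cuts after the first base of each site, so after positions 80, 189, 253.
Combined cut positions: 20, 57, 72, 80, 189, 253.
Circular molecule, 6 cuts → 6 fragments:
  21–57 → 37 bp
  58–72 → 15 bp
  73–80 → 8 bp
  81–189 → 109 bp
  190–253 → 64 bp
  254–263 then 1–20 → 10 + 20 = 30 bp
Sorted largest to smallest: 109, 64, 37, 30, 15, 8 bp.

109, 64, 37, 30, 15, 8 bp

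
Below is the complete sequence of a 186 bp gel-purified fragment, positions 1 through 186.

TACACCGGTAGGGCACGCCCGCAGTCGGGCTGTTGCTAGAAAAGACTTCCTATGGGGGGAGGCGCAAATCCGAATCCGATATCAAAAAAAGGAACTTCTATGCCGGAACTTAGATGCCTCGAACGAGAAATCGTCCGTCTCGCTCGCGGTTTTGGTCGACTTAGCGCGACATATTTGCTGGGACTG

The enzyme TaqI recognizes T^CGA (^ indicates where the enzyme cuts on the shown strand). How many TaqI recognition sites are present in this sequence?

TCGA occurs starting at positions 119, 156.
TaqI cuts at 2 sites.

2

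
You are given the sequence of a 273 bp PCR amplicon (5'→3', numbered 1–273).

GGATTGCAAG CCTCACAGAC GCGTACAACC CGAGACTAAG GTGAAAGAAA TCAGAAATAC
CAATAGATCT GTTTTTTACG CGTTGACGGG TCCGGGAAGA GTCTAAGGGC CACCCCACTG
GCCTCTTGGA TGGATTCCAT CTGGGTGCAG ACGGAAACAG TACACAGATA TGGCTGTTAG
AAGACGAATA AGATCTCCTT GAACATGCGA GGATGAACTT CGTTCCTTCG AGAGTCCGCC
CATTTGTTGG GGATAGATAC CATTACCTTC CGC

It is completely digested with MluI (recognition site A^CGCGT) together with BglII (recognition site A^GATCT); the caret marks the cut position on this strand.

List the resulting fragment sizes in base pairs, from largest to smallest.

MluI sites (ACGCGT) start at positions 19, 78.
MluI cuts after the first base of each site, so after positions 19, 78.
BglII sites (AGATCT) start at positions 65, 191.
BglII cuts after the first base of each site, so after positions 65, 191.
Combined cut positions: 19, 65, 78, 191.
Linear molecule, 4 cuts → 5 fragments:
  1–19 → 19 bp
  20–65 → 46 bp
  66–78 → 13 bp
  79–191 → 113 bp
  192–273 → 82 bp
Sorted largest to smallest: 113, 82, 46, 19, 13 bp.

113, 82, 46, 19, 13 bp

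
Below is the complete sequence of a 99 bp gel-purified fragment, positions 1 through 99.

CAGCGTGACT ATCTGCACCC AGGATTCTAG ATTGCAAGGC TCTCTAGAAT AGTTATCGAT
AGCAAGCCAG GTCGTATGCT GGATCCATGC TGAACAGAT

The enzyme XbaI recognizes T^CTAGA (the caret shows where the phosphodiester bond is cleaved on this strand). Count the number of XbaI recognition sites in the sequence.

2

TCTAGA occurs starting at positions 26, 43.
XbaI cuts at 2 sites.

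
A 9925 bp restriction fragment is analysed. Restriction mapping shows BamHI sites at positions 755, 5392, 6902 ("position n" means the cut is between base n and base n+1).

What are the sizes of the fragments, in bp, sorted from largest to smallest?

4637, 3023, 1510, 755 bp

Linear molecule, 3 cuts → 4 fragments:
  755 − 0 = 755 bp
  5392 − 755 = 4637 bp
  6902 − 5392 = 1510 bp
  9925 − 6902 = 3023 bp
Sorted largest to smallest: 4637, 3023, 1510, 755 bp.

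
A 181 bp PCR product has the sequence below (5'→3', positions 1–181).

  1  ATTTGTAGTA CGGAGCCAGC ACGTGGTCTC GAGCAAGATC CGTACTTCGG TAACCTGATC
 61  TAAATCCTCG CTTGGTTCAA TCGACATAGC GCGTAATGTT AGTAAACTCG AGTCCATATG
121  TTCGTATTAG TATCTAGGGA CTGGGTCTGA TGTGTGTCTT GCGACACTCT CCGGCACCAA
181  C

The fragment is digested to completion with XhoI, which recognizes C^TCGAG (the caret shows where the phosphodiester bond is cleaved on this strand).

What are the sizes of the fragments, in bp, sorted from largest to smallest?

79, 74, 28 bp

XhoI sites (CTCGAG) start at positions 28, 107.
XhoI cuts after the first base of each site, so after positions 28, 107.
Linear molecule, 2 cuts → 3 fragments:
  1–28 → 28 bp
  29–107 → 79 bp
  108–181 → 74 bp
Sorted largest to smallest: 79, 74, 28 bp.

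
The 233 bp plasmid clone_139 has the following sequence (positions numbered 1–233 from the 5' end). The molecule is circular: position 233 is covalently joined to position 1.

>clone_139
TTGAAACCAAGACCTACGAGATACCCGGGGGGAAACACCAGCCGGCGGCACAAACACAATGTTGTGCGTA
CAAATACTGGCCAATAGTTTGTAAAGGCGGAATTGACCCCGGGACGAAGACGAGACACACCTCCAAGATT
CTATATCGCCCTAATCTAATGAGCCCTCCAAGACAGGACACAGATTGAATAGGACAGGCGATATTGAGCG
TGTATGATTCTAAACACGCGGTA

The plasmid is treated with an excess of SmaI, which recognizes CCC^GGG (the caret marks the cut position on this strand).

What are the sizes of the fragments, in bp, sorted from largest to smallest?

SmaI sites (CCCGGG) start at positions 24, 108.
SmaI cuts after base 3 of each site, so after positions 26, 110.
Circular molecule, 2 cuts → 2 fragments:
  27–110 → 84 bp
  111–233 then 1–26 → 123 + 26 = 149 bp
Sorted largest to smallest: 149, 84 bp.

149, 84 bp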